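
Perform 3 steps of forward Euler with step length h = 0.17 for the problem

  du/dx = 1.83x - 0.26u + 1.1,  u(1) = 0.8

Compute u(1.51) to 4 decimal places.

2.2841

Euler: u_{n+1} = u_n + h·f(x_n, u_n).
x=1.000000, u=0.800000: f=2.722000 → u ← 0.800000 + 0.17·2.722000 = 1.262740
x=1.170000, u=1.262740: f=2.912788 → u ← 1.262740 + 0.17·2.912788 = 1.757914
x=1.340000, u=1.757914: f=3.095142 → u ← 1.757914 + 0.17·3.095142 = 2.284088
u(1.51) ≈ 2.2841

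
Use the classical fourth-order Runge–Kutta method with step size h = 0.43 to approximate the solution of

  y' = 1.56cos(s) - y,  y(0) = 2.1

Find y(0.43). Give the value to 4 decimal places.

1.8928

RK4: k1 = f(s_n, y_n); k2 = f(s_n + h/2, y_n + (h/2)·k1); k3 = f(s_n + h/2, y_n + (h/2)·k2); k4 = f(s_n + h, y_n + h·k3); y_{n+1} = y_n + (h/6)·(k1 + 2k2 + 2k3 + k4).
s=0.000000, y=2.100000:
  k1 = f(0.000000, 2.100000) = -0.540000
  k2 = f(0.215000, 1.983900) = -0.459817
  k3 = f(0.215000, 2.001139) = -0.477056
  k4 = f(0.430000, 1.894866) = -0.476879
  y ← 2.100000 + (0.43/6)·(k1 + 2k2 + 2k3 + k4) = 1.892839
y(0.43) ≈ 1.8928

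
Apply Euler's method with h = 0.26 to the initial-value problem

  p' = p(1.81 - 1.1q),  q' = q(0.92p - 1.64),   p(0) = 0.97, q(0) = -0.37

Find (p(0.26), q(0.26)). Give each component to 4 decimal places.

1.5291, -0.2981

Euler on (p,q): p_{n+1} = p_n + h·p', q_{n+1} = q_n + h·q'.
0.000000: (0.970000, -0.370000); f=(2.150490, 0.276612) → (1.529127, -0.298081)
(p(0.26), q(0.26)) ≈ (1.5291, -0.2981)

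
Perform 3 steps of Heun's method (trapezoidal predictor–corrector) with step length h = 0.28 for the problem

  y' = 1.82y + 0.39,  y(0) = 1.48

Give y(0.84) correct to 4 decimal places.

7.2515

Heun: k1 = f(t_n, y_n); k2 = f(t_n + h, y_n + h·k1); y_{n+1} = y_n + (h/2)·(k1 + k2).
t=0.000000, y=1.480000:
  k1 = f(0.000000, 1.480000) = 3.083600
  k2 = f(0.280000, 2.343408) = 4.655003
  y ← 1.480000 + (0.28/2)·(3.083600 + 4.655003) = 2.563404
t=0.280000, y=2.563404:
  k1 = f(0.280000, 2.563404) = 5.055396
  k2 = f(0.560000, 3.978915) = 7.631626
  y ← 2.563404 + (0.28/2)·(5.055396 + 7.631626) = 4.339587
t=0.560000, y=4.339587:
  k1 = f(0.560000, 4.339587) = 8.288049
  k2 = f(0.840000, 6.660241) = 12.511639
  y ← 4.339587 + (0.28/2)·(8.288049 + 12.511639) = 7.251544
y(0.84) ≈ 7.2515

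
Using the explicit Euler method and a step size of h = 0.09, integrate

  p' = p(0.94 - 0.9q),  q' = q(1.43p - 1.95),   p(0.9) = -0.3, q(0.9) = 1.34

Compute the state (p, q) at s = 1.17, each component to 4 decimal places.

Euler on (p,q): p_{n+1} = p_n + h·p', q_{n+1} = q_n + h·q'.
0.900000: (-0.300000, 1.340000); f=(0.079800, -3.187860) → (-0.292818, 1.053093)
0.990000: (-0.292818, 1.053093); f=(0.002279, -2.494492) → (-0.292613, 0.828588)
1.080000: (-0.292613, 0.828588); f=(-0.056846, -1.962459) → (-0.297729, 0.651967)
(p(1.17), q(1.17)) ≈ (-0.2977, 0.6520)

-0.2977, 0.6520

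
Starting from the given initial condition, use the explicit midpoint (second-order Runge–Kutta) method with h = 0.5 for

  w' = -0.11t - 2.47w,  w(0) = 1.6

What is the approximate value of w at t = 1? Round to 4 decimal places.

Midpoint: k1 = f(t_n, w_n); k2 = f(t_n + h/2, w_n + (h/2)·k1); w_{n+1} = w_n + h·k2.
t=0.000000, w=1.600000:
  k1 = f(0.000000, 1.600000) = -3.952000
  k2 = f(0.250000, 0.612000) = -1.539140
  w ← 1.600000 + 0.5·(-1.539140) = 0.830430
t=0.500000, w=0.830430:
  k1 = f(0.500000, 0.830430) = -2.106162
  k2 = f(0.750000, 0.303889) = -0.833107
  w ← 0.830430 + 0.5·(-0.833107) = 0.413876
w(1) ≈ 0.4139

0.4139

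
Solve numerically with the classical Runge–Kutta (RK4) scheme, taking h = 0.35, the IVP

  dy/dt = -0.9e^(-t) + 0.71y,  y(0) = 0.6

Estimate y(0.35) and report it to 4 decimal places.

0.4653

RK4: k1 = f(t_n, y_n); k2 = f(t_n + h/2, y_n + (h/2)·k1); k3 = f(t_n + h/2, y_n + (h/2)·k2); k4 = f(t_n + h, y_n + h·k3); y_{n+1} = y_n + (h/6)·(k1 + 2k2 + 2k3 + k4).
t=0.000000, y=0.600000:
  k1 = f(0.000000, 0.600000) = -0.474000
  k2 = f(0.175000, 0.517050) = -0.388406
  k3 = f(0.175000, 0.532029) = -0.377771
  k4 = f(0.350000, 0.467780) = -0.302095
  y ← 0.600000 + (0.35/6)·(k1 + 2k2 + 2k3 + k4) = 0.465341
y(0.35) ≈ 0.4653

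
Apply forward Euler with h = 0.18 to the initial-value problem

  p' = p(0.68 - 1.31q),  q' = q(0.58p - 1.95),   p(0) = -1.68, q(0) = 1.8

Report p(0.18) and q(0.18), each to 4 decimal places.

Euler on (p,q): p_{n+1} = p_n + h·p', q_{n+1} = q_n + h·q'.
0.000000: (-1.680000, 1.800000); f=(2.819040, -5.263920) → (-1.172573, 0.852494)
(p(0.18), q(0.18)) ≈ (-1.1726, 0.8525)

-1.1726, 0.8525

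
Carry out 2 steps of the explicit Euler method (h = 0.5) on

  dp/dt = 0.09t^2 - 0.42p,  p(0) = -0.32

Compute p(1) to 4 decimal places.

Euler: p_{n+1} = p_n + h·f(t_n, p_n).
t=0.000000, p=-0.320000: f=0.134400 → p ← -0.320000 + 0.5·0.134400 = -0.252800
t=0.500000, p=-0.252800: f=0.128676 → p ← -0.252800 + 0.5·0.128676 = -0.188462
p(1) ≈ -0.1885

-0.1885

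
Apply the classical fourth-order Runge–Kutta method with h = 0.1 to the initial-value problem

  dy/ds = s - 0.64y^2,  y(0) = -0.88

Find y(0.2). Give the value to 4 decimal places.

-0.9700

RK4: k1 = f(s_n, y_n); k2 = f(s_n + h/2, y_n + (h/2)·k1); k3 = f(s_n + h/2, y_n + (h/2)·k2); k4 = f(s_n + h, y_n + h·k3); y_{n+1} = y_n + (h/6)·(k1 + 2k2 + 2k3 + k4).
s=0.000000, y=-0.880000:
  k1 = f(0.000000, -0.880000) = -0.495616
  k2 = f(0.050000, -0.904781) = -0.473922
  k3 = f(0.050000, -0.903696) = -0.472667
  k4 = f(0.100000, -0.927267) = -0.450287
  y ← -0.880000 + (0.1/6)·(k1 + 2k2 + 2k3 + k4) = -0.927318
s=0.100000, y=-0.927318:
  k1 = f(0.100000, -0.927318) = -0.450348
  k2 = f(0.150000, -0.949835) = -0.427400
  k3 = f(0.150000, -0.948688) = -0.426006
  k4 = f(0.200000, -0.969919) = -0.402075
  y ← -0.927318 + (0.1/6)·(k1 + 2k2 + 2k3 + k4) = -0.969972
y(0.2) ≈ -0.9700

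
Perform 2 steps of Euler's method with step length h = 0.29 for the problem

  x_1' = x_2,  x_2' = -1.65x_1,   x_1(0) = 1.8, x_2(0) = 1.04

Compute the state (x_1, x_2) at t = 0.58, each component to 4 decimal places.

2.1534, -0.8269

Euler on (x_1,x_2): x_1_{n+1} = x_1_n + h·x_1', x_2_{n+1} = x_2_n + h·x_2'.
0.000000: (1.800000, 1.040000); f=(1.040000, -2.970000) → (2.101600, 0.178700)
0.290000: (2.101600, 0.178700); f=(0.178700, -3.467640) → (2.153423, -0.826916)
(x_1(0.58), x_2(0.58)) ≈ (2.1534, -0.8269)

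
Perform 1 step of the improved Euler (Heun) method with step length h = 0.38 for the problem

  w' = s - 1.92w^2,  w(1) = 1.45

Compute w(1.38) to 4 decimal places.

Heun: k1 = f(s_n, w_n); k2 = f(s_n + h, w_n + h·k1); w_{n+1} = w_n + (h/2)·(k1 + k2).
s=1.000000, w=1.450000:
  k1 = f(1.000000, 1.450000) = -3.036800
  k2 = f(1.380000, 0.296016) = 1.211759
  w ← 1.450000 + (0.38/2)·(-3.036800 + 1.211759) = 1.103242
w(1.38) ≈ 1.1032

1.1032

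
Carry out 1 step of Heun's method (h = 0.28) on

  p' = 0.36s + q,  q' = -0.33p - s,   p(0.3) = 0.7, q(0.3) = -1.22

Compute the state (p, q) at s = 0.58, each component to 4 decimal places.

Heun on (p,q): k1 = f(s_n, state_n); k2 = f(s_n + h, state_n + h·k1); state_{n+1} = state_n + (h/2)·(k1 + k2).
0.300000: (0.700000, -1.220000)
  k1 = (-1.112000, -0.531000)
  predictor → (0.388640, -1.368680)
  k2 = (-1.159880, -0.708251)
  → (0.381937, -1.393495)
(p(0.58), q(0.58)) ≈ (0.3819, -1.3935)

0.3819, -1.3935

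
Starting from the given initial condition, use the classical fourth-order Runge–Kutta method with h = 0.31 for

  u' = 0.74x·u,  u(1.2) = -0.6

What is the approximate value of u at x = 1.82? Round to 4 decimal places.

RK4: k1 = f(x_n, u_n); k2 = f(x_n + h/2, u_n + (h/2)·k1); k3 = f(x_n + h/2, u_n + (h/2)·k2); k4 = f(x_n + h, u_n + h·k3); u_{n+1} = u_n + (h/6)·(k1 + 2k2 + 2k3 + k4).
x=1.200000, u=-0.600000:
  k1 = f(1.200000, -0.600000) = -0.532800
  k2 = f(1.355000, -0.682584) = -0.684427
  k3 = f(1.355000, -0.706086) = -0.707993
  k4 = f(1.510000, -0.819478) = -0.915684
  u ← -0.600000 + (0.31/6)·(k1 + 2k2 + 2k3 + k4) = -0.818722
x=1.510000, u=-0.818722:
  k1 = f(1.510000, -0.818722) = -0.914840
  k2 = f(1.665000, -0.960522) = -1.183459
  k3 = f(1.665000, -1.002158) = -1.234759
  k4 = f(1.820000, -1.201497) = -1.618176
  u ← -0.818722 + (0.31/6)·(k1 + 2k2 + 2k3 + k4) = -1.199477
u(1.82) ≈ -1.1995

-1.1995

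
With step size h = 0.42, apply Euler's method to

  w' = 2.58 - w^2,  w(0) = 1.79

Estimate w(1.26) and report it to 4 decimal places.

Euler: w_{n+1} = w_n + h·f(t_n, w_n).
t=0.000000, w=1.790000: f=-0.624100 → w ← 1.790000 + 0.42·(-0.624100) = 1.527878
t=0.420000, w=1.527878: f=0.245589 → w ← 1.527878 + 0.42·0.245589 = 1.631025
t=0.840000, w=1.631025: f=-0.080244 → w ← 1.631025 + 0.42·(-0.080244) = 1.597323
w(1.26) ≈ 1.5973

1.5973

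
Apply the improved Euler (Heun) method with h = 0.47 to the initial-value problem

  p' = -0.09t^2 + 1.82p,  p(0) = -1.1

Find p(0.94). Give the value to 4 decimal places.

-5.4651

Heun: k1 = f(t_n, p_n); k2 = f(t_n + h, p_n + h·k1); p_{n+1} = p_n + (h/2)·(k1 + k2).
t=0.000000, p=-1.100000:
  k1 = f(0.000000, -1.100000) = -2.002000
  k2 = f(0.470000, -2.040940) = -3.734392
  p ← -1.100000 + (0.47/2)·(-2.002000 + (-3.734392)) = -2.448052
t=0.470000, p=-2.448052:
  k1 = f(0.470000, -2.448052) = -4.475336
  k2 = f(0.940000, -4.551460) = -8.363181
  p ← -2.448052 + (0.47/2)·(-4.475336 + (-8.363181)) = -5.465104
p(0.94) ≈ -5.4651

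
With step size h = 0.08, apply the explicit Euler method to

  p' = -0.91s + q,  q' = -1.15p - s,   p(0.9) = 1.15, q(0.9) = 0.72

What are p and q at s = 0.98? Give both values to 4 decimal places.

1.1421, 0.5422

Euler on (p,q): p_{n+1} = p_n + h·p', q_{n+1} = q_n + h·q'.
0.900000: (1.150000, 0.720000); f=(-0.099000, -2.222500) → (1.142080, 0.542200)
(p(0.98), q(0.98)) ≈ (1.1421, 0.5422)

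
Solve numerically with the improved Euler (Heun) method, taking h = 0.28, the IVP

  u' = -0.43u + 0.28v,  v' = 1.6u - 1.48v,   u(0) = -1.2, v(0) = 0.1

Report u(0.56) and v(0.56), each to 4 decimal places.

-0.9950, -0.5782

Heun on (u,v): k1 = f(x_n, state_n); k2 = f(x_n + h, state_n + h·k1); state_{n+1} = state_n + (h/2)·(k1 + k2).
0.000000: (-1.200000, 0.100000)
  k1 = (0.544000, -2.068000)
  predictor → (-1.047680, -0.479040)
  k2 = (0.316371, -0.967309)
  → (-1.079548, -0.324943)
0.280000: (-1.079548, -0.324943)
  k1 = (0.373222, -1.246361)
  predictor → (-0.975046, -0.673924)
  k2 = (0.230571, -0.562666)
  → (-0.995017, -0.578207)
(u(0.56), v(0.56)) ≈ (-0.9950, -0.5782)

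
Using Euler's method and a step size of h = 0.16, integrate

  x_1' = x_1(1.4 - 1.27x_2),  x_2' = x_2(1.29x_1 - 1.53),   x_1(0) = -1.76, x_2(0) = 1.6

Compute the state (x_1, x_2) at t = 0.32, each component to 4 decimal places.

-1.7348, 0.2688

Euler on (x_1,x_2): x_1_{n+1} = x_1_n + h·x_1', x_2_{n+1} = x_2_n + h·x_2'.
0.000000: (-1.760000, 1.600000); f=(1.112320, -6.080640) → (-1.582029, 0.627098)
0.160000: (-1.582029, 0.627098); f=(-0.954891, -2.239251) → (-1.734811, 0.268817)
(x_1(0.32), x_2(0.32)) ≈ (-1.7348, 0.2688)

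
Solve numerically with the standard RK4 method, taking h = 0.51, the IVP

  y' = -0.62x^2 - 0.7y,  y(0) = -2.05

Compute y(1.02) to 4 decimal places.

-1.1893

RK4: k1 = f(x_n, y_n); k2 = f(x_n + h/2, y_n + (h/2)·k1); k3 = f(x_n + h/2, y_n + (h/2)·k2); k4 = f(x_n + h, y_n + h·k3); y_{n+1} = y_n + (h/6)·(k1 + 2k2 + 2k3 + k4).
x=0.000000, y=-2.050000:
  k1 = f(0.000000, -2.050000) = 1.435000
  k2 = f(0.255000, -1.684075) = 1.138537
  k3 = f(0.255000, -1.759673) = 1.191456
  k4 = f(0.510000, -1.442358) = 0.848388
  y ← -2.050000 + (0.51/6)·(k1 + 2k2 + 2k3 + k4) = -1.459813
x=0.510000, y=-1.459813:
  k1 = f(0.510000, -1.459813) = 0.860607
  k2 = f(0.765000, -1.240358) = 0.505411
  k3 = f(0.765000, -1.330933) = 0.568814
  k4 = f(1.020000, -1.169718) = 0.173755
  y ← -1.459813 + (0.51/6)·(k1 + 2k2 + 2k3 + k4) = -1.189274
y(1.02) ≈ -1.1893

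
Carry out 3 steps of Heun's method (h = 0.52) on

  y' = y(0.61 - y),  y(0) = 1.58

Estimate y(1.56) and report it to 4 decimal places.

Heun: k1 = f(s_n, y_n); k2 = f(s_n + h, y_n + h·k1); y_{n+1} = y_n + (h/2)·(k1 + k2).
s=0.000000, y=1.580000:
  k1 = f(0.000000, 1.580000) = -1.532600
  k2 = f(0.520000, 0.783048) = -0.135505
  y ← 1.580000 + (0.52/2)·(-1.532600 + (-0.135505)) = 1.146293
s=0.520000, y=1.146293:
  k1 = f(0.520000, 1.146293) = -0.614748
  k2 = f(1.040000, 0.826624) = -0.179066
  y ← 1.146293 + (0.52/2)·(-0.614748 + (-0.179066)) = 0.939901
s=1.040000, y=0.939901:
  k1 = f(1.040000, 0.939901) = -0.310074
  k2 = f(1.560000, 0.778662) = -0.131331
  y ← 0.939901 + (0.52/2)·(-0.310074 + (-0.131331)) = 0.825136
y(1.56) ≈ 0.8251

0.8251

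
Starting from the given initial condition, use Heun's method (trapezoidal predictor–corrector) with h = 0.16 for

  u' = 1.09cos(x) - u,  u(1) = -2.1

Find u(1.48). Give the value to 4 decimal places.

Heun: k1 = f(x_n, u_n); k2 = f(x_n + h, u_n + h·k1); u_{n+1} = u_n + (h/2)·(k1 + k2).
x=1.000000, u=-2.100000:
  k1 = f(1.000000, -2.100000) = 2.688930
  k2 = f(1.160000, -1.669771) = 2.105051
  u ← -2.100000 + (0.16/2)·(2.688930 + 2.105051) = -1.716482
x=1.160000, u=-1.716482:
  k1 = f(1.160000, -1.716482) = 2.151762
  k2 = f(1.320000, -1.372200) = 1.642711
  u ← -1.716482 + (0.16/2)·(2.151762 + 1.642711) = -1.412924
x=1.320000, u=-1.412924:
  k1 = f(1.320000, -1.412924) = 1.683435
  k2 = f(1.480000, -1.143574) = 1.242406
  u ← -1.412924 + (0.16/2)·(1.683435 + 1.242406) = -1.178856
u(1.48) ≈ -1.1789

-1.1789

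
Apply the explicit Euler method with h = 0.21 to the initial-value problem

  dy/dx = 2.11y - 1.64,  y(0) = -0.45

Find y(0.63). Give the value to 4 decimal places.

-2.9110

Euler: y_{n+1} = y_n + h·f(x_n, y_n).
x=0.000000, y=-0.450000: f=-2.589500 → y ← -0.450000 + 0.21·(-2.589500) = -0.993795
x=0.210000, y=-0.993795: f=-3.736907 → y ← -0.993795 + 0.21·(-3.736907) = -1.778546
x=0.420000, y=-1.778546: f=-5.392731 → y ← -1.778546 + 0.21·(-5.392731) = -2.911019
y(0.63) ≈ -2.9110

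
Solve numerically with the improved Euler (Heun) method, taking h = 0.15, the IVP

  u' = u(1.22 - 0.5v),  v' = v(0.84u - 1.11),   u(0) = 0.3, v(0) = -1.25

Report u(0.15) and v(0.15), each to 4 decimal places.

0.3922, -1.1052

Heun on (u,v): k1 = f(s_n, state_n); k2 = f(s_n + h, state_n + h·k1); state_{n+1} = state_n + (h/2)·(k1 + k2).
0.000000: (0.300000, -1.250000)
  k1 = (0.553500, 1.072500)
  predictor → (0.383025, -1.089125)
  k2 = (0.675872, 0.858513)
  → (0.392203, -1.105174)
(u(0.15), v(0.15)) ≈ (0.3922, -1.1052)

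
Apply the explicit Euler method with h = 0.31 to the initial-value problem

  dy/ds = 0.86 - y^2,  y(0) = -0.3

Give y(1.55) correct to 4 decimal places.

0.7912

Euler: y_{n+1} = y_n + h·f(s_n, y_n).
s=0.000000, y=-0.300000: f=0.770000 → y ← -0.300000 + 0.31·0.770000 = -0.061300
s=0.310000, y=-0.061300: f=0.856242 → y ← -0.061300 + 0.31·0.856242 = 0.204135
s=0.620000, y=0.204135: f=0.818329 → y ← 0.204135 + 0.31·0.818329 = 0.457817
s=0.930000, y=0.457817: f=0.650404 → y ← 0.457817 + 0.31·0.650404 = 0.659442
s=1.240000, y=0.659442: f=0.425136 → y ← 0.659442 + 0.31·0.425136 = 0.791234
y(1.55) ≈ 0.7912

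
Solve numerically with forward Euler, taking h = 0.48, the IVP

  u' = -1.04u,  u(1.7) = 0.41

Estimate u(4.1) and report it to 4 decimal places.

0.0129

Euler: u_{n+1} = u_n + h·f(t_n, u_n).
t=1.700000, u=0.410000: f=-0.426400 → u ← 0.410000 + 0.48·(-0.426400) = 0.205328
t=2.180000, u=0.205328: f=-0.213541 → u ← 0.205328 + 0.48·(-0.213541) = 0.102828
t=2.660000, u=0.102828: f=-0.106941 → u ← 0.102828 + 0.48·(-0.106941) = 0.051496
t=3.140000, u=0.051496: f=-0.053556 → u ← 0.051496 + 0.48·(-0.053556) = 0.025789
t=3.620000, u=0.025789: f=-0.026821 → u ← 0.025789 + 0.48·(-0.026821) = 0.012915
u(4.1) ≈ 0.0129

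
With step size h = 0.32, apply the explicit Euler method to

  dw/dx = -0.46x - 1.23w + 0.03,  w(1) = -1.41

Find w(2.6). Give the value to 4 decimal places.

-0.7558

Euler: w_{n+1} = w_n + h·f(x_n, w_n).
x=1.000000, w=-1.410000: f=1.304300 → w ← -1.410000 + 0.32·1.304300 = -0.992624
x=1.320000, w=-0.992624: f=0.643728 → w ← -0.992624 + 0.32·0.643728 = -0.786631
x=1.640000, w=-0.786631: f=0.243156 → w ← -0.786631 + 0.32·0.243156 = -0.708821
x=1.960000, w=-0.708821: f=0.000250 → w ← -0.708821 + 0.32·0.000250 = -0.708741
x=2.280000, w=-0.708741: f=-0.147048 → w ← -0.708741 + 0.32·(-0.147048) = -0.755797
w(2.6) ≈ -0.7558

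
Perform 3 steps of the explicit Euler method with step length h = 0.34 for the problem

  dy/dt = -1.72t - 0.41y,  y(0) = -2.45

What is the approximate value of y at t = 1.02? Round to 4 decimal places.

Euler: y_{n+1} = y_n + h·f(t_n, y_n).
t=0.000000, y=-2.450000: f=1.004500 → y ← -2.450000 + 0.34·1.004500 = -2.108470
t=0.340000, y=-2.108470: f=0.279673 → y ← -2.108470 + 0.34·0.279673 = -2.013381
t=0.680000, y=-2.013381: f=-0.344114 → y ← -2.013381 + 0.34·(-0.344114) = -2.130380
y(1.02) ≈ -2.1304

-2.1304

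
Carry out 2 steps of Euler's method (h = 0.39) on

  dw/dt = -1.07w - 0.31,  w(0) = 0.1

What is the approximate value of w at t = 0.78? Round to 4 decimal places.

Euler: w_{n+1} = w_n + h·f(t_n, w_n).
t=0.000000, w=0.100000: f=-0.417000 → w ← 0.100000 + 0.39·(-0.417000) = -0.062630
t=0.390000, w=-0.062630: f=-0.242986 → w ← -0.062630 + 0.39·(-0.242986) = -0.157395
w(0.78) ≈ -0.1574

-0.1574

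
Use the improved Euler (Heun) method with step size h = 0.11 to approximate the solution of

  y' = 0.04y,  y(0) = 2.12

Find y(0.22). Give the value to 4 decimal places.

Heun: k1 = f(t_n, y_n); k2 = f(t_n + h, y_n + h·k1); y_{n+1} = y_n + (h/2)·(k1 + k2).
t=0.000000, y=2.120000:
  k1 = f(0.000000, 2.120000) = 0.084800
  k2 = f(0.110000, 2.129328) = 0.085173
  y ← 2.120000 + (0.11/2)·(0.084800 + 0.085173) = 2.129349
t=0.110000, y=2.129349:
  k1 = f(0.110000, 2.129349) = 0.085174
  k2 = f(0.220000, 2.138718) = 0.085549
  y ← 2.129349 + (0.11/2)·(0.085174 + 0.085549) = 2.138738
y(0.22) ≈ 2.1387

2.1387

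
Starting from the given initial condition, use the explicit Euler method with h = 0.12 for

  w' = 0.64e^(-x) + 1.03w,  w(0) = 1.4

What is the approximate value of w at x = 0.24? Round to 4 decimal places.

Euler: w_{n+1} = w_n + h·f(x_n, w_n).
x=0.000000, w=1.400000: f=2.082000 → w ← 1.400000 + 0.12·2.082000 = 1.649840
x=0.120000, w=1.649840: f=2.266964 → w ← 1.649840 + 0.12·2.266964 = 1.921876
w(0.24) ≈ 1.9219

1.9219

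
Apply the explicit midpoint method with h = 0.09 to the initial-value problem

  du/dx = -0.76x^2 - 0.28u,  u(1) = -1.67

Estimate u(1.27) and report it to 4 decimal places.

-1.8050

Midpoint: k1 = f(x_n, u_n); k2 = f(x_n + h/2, u_n + (h/2)·k1); u_{n+1} = u_n + h·k2.
x=1.000000, u=-1.670000:
  k1 = f(1.000000, -1.670000) = -0.292400
  k2 = f(1.045000, -1.683158) = -0.358655
  u ← -1.670000 + 0.09·(-0.358655) = -1.702279
x=1.090000, u=-1.702279:
  k1 = f(1.090000, -1.702279) = -0.426318
  k2 = f(1.135000, -1.721463) = -0.497041
  u ← -1.702279 + 0.09·(-0.497041) = -1.747013
x=1.180000, u=-1.747013:
  k1 = f(1.180000, -1.747013) = -0.569060
  k2 = f(1.225000, -1.772620) = -0.644141
  u ← -1.747013 + 0.09·(-0.644141) = -1.804985
u(1.27) ≈ -1.8050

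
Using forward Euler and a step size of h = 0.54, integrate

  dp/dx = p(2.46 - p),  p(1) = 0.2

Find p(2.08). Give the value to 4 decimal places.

Euler: p_{n+1} = p_n + h·f(x_n, p_n).
x=1.000000, p=0.200000: f=0.452000 → p ← 0.200000 + 0.54·0.452000 = 0.444080
x=1.540000, p=0.444080: f=0.895230 → p ← 0.444080 + 0.54·0.895230 = 0.927504
p(2.08) ≈ 0.9275

0.9275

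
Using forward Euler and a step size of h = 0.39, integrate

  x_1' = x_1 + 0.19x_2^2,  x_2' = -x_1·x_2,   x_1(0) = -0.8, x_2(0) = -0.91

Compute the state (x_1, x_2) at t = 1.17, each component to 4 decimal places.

-1.6732, -2.5724

Euler on (x_1,x_2): x_1_{n+1} = x_1_n + h·x_1', x_2_{n+1} = x_2_n + h·x_2'.
0.000000: (-0.800000, -0.910000); f=(-0.642661, -0.728000) → (-1.050638, -1.193920)
0.390000: (-1.050638, -1.193920); f=(-0.779803, -1.254377) → (-1.354761, -1.683127)
0.780000: (-1.354761, -1.683127); f=(-0.816507, -2.280235) → (-1.673199, -2.572419)
(x_1(1.17), x_2(1.17)) ≈ (-1.6732, -2.5724)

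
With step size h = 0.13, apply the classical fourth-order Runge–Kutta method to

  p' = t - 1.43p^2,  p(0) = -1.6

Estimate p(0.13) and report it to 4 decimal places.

-2.2658

RK4: k1 = f(t_n, p_n); k2 = f(t_n + h/2, p_n + (h/2)·k1); k3 = f(t_n + h/2, p_n + (h/2)·k2); k4 = f(t_n + h, p_n + h·k3); p_{n+1} = p_n + (h/6)·(k1 + 2k2 + 2k3 + k4).
t=0.000000, p=-1.600000:
  k1 = f(0.000000, -1.600000) = -3.660800
  k2 = f(0.065000, -1.837952) = -4.765637
  k3 = f(0.065000, -1.909766) = -5.150507
  k4 = f(0.130000, -2.269566) = -7.235829
  p ← -1.600000 + (0.13/6)·(k1 + 2k2 + 2k3 + k4) = -2.265793
p(0.13) ≈ -2.2658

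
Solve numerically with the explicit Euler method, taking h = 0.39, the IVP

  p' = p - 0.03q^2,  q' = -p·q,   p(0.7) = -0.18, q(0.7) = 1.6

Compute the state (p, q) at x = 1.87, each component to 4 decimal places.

Euler on (p,q): p_{n+1} = p_n + h·p', q_{n+1} = q_n + h·q'.
0.700000: (-0.180000, 1.600000); f=(-0.256800, 0.288000) → (-0.280152, 1.712320)
1.090000: (-0.280152, 1.712320); f=(-0.368113, 0.479710) → (-0.423716, 1.899407)
1.480000: (-0.423716, 1.899407); f=(-0.531949, 0.804809) → (-0.631176, 2.213282)
(p(1.87), q(1.87)) ≈ (-0.6312, 2.2133)

-0.6312, 2.2133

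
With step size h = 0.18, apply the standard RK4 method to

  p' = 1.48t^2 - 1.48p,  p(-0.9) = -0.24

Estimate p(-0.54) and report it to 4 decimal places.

RK4: k1 = f(t_n, p_n); k2 = f(t_n + h/2, p_n + (h/2)·k1); k3 = f(t_n + h/2, p_n + (h/2)·k2); k4 = f(t_n + h, p_n + h·k3); p_{n+1} = p_n + (h/6)·(k1 + 2k2 + 2k3 + k4).
t=-0.900000, p=-0.240000:
  k1 = f(-0.900000, -0.240000) = 1.554000
  k2 = f(-0.810000, -0.100140) = 1.119235
  k3 = f(-0.810000, -0.139269) = 1.177146
  k4 = f(-0.720000, -0.028114) = 0.808840
  p ← -0.240000 + (0.18/6)·(k1 + 2k2 + 2k3 + k4) = -0.031332
t=-0.720000, p=-0.031332:
  k1 = f(-0.720000, -0.031332) = 0.813603
  k2 = f(-0.630000, 0.041892) = 0.525411
  k3 = f(-0.630000, 0.015955) = 0.563798
  k4 = f(-0.540000, 0.070152) = 0.327743
  p ← -0.031332 + (0.18/6)·(k1 + 2k2 + 2k3 + k4) = 0.068261
p(-0.54) ≈ 0.0683

0.0683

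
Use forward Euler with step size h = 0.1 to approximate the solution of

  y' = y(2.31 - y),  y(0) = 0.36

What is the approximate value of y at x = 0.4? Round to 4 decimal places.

Euler: y_{n+1} = y_n + h·f(x_n, y_n).
x=0.000000, y=0.360000: f=0.702000 → y ← 0.360000 + 0.1·0.702000 = 0.430200
x=0.100000, y=0.430200: f=0.808690 → y ← 0.430200 + 0.1·0.808690 = 0.511069
x=0.200000, y=0.511069: f=0.919378 → y ← 0.511069 + 0.1·0.919378 = 0.603007
x=0.300000, y=0.603007: f=1.029328 → y ← 0.603007 + 0.1·1.029328 = 0.705940
y(0.4) ≈ 0.7059

0.7059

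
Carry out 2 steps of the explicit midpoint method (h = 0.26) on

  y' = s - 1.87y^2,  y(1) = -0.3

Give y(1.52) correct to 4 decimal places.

Midpoint: k1 = f(s_n, y_n); k2 = f(s_n + h/2, y_n + (h/2)·k1); y_{n+1} = y_n + h·k2.
s=1.000000, y=-0.300000:
  k1 = f(1.000000, -0.300000) = 0.831700
  k2 = f(1.130000, -0.191879) = 1.061151
  y ← -0.300000 + 0.26·1.061151 = -0.024101
s=1.260000, y=-0.024101:
  k1 = f(1.260000, -0.024101) = 1.258914
  k2 = f(1.390000, 0.139558) = 1.353579
  y ← -0.024101 + 0.26·1.353579 = 0.327830
y(1.52) ≈ 0.3278

0.3278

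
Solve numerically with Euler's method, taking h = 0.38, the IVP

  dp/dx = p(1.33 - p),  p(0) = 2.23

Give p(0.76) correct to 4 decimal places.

1.3908

Euler: p_{n+1} = p_n + h·f(x_n, p_n).
x=0.000000, p=2.230000: f=-2.007000 → p ← 2.230000 + 0.38·(-2.007000) = 1.467340
x=0.380000, p=1.467340: f=-0.201524 → p ← 1.467340 + 0.38·(-0.201524) = 1.390761
p(0.76) ≈ 1.3908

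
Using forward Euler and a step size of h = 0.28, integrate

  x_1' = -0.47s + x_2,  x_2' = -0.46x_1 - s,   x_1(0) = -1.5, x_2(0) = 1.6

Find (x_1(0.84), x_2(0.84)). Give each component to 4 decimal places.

Euler on (x_1,x_2): x_1_{n+1} = x_1_n + h·x_1', x_2_{n+1} = x_2_n + h·x_2'.
0.000000: (-1.500000, 1.600000); f=(1.600000, 0.690000) → (-1.052000, 1.793200)
0.280000: (-1.052000, 1.793200); f=(1.661600, 0.203920) → (-0.586752, 1.850298)
0.560000: (-0.586752, 1.850298); f=(1.587098, -0.290094) → (-0.142365, 1.769071)
(x_1(0.84), x_2(0.84)) ≈ (-0.1424, 1.7691)

-0.1424, 1.7691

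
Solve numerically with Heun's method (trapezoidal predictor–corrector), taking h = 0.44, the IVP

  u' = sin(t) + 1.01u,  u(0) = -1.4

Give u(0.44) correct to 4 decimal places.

-2.0667

Heun: k1 = f(t_n, u_n); k2 = f(t_n + h, u_n + h·k1); u_{n+1} = u_n + (h/2)·(k1 + k2).
t=0.000000, u=-1.400000:
  k1 = f(0.000000, -1.400000) = -1.414000
  k2 = f(0.440000, -2.022160) = -1.616442
  u ← -1.400000 + (0.44/2)·(-1.414000 + (-1.616442)) = -2.066697
u(0.44) ≈ -2.0667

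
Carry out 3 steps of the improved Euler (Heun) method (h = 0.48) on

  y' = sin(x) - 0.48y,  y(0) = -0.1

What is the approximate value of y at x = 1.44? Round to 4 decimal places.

0.6335

Heun: k1 = f(x_n, y_n); k2 = f(x_n + h, y_n + h·k1); y_{n+1} = y_n + (h/2)·(k1 + k2).
x=0.000000, y=-0.100000:
  k1 = f(0.000000, -0.100000) = 0.048000
  k2 = f(0.480000, -0.076960) = 0.498720
  y ← -0.100000 + (0.48/2)·(0.048000 + 0.498720) = 0.031213
x=0.480000, y=0.031213:
  k1 = f(0.480000, 0.031213) = 0.446797
  k2 = f(0.960000, 0.245675) = 0.701267
  y ← 0.031213 + (0.48/2)·(0.446797 + 0.701267) = 0.306748
x=0.960000, y=0.306748:
  k1 = f(0.960000, 0.306748) = 0.671952
  k2 = f(1.440000, 0.629285) = 0.689401
  y ← 0.306748 + (0.48/2)·(0.671952 + 0.689401) = 0.633473
y(1.44) ≈ 0.6335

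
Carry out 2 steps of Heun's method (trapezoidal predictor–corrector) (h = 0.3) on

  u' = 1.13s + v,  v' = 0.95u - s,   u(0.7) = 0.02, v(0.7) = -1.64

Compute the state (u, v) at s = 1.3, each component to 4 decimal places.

Heun on (u,v): k1 = f(s_n, state_n); k2 = f(s_n + h, state_n + h·k1); state_{n+1} = state_n + (h/2)·(k1 + k2).
0.700000: (0.020000, -1.640000)
  k1 = (-0.849000, -0.681000)
  predictor → (-0.234700, -1.844300)
  k2 = (-0.714300, -1.222965)
  → (-0.214495, -1.925595)
1.000000: (-0.214495, -1.925595)
  k1 = (-0.795595, -1.203770)
  predictor → (-0.453173, -2.286726)
  k2 = (-0.817726, -1.730515)
  → (-0.456493, -2.365738)
(u(1.3), v(1.3)) ≈ (-0.4565, -2.3657)

-0.4565, -2.3657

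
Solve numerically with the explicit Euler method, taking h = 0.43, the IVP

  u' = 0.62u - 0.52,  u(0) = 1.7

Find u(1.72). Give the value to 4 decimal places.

Euler: u_{n+1} = u_n + h·f(x_n, u_n).
x=0.000000, u=1.700000: f=0.534000 → u ← 1.700000 + 0.43·0.534000 = 1.929620
x=0.430000, u=1.929620: f=0.676364 → u ← 1.929620 + 0.43·0.676364 = 2.220457
x=0.860000, u=2.220457: f=0.856683 → u ← 2.220457 + 0.43·0.856683 = 2.588830
x=1.290000, u=2.588830: f=1.085075 → u ← 2.588830 + 0.43·1.085075 = 3.055413
u(1.72) ≈ 3.0554

3.0554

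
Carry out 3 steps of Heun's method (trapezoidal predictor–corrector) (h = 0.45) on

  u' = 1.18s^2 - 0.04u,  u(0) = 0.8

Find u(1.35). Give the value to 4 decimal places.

Heun: k1 = f(s_n, u_n); k2 = f(s_n + h, u_n + h·k1); u_{n+1} = u_n + (h/2)·(k1 + k2).
s=0.000000, u=0.800000:
  k1 = f(0.000000, 0.800000) = -0.032000
  k2 = f(0.450000, 0.785600) = 0.207526
  u ← 0.800000 + (0.45/2)·(-0.032000 + 0.207526) = 0.839493
s=0.450000, u=0.839493:
  k1 = f(0.450000, 0.839493) = 0.205370
  k2 = f(0.900000, 0.931910) = 0.918524
  u ← 0.839493 + (0.45/2)·(0.205370 + 0.918524) = 1.092369
s=0.900000, u=1.092369:
  k1 = f(0.900000, 1.092369) = 0.912105
  k2 = f(1.350000, 1.502817) = 2.090437
  u ← 1.092369 + (0.45/2)·(0.912105 + 2.090437) = 1.767942
u(1.35) ≈ 1.7679

1.7679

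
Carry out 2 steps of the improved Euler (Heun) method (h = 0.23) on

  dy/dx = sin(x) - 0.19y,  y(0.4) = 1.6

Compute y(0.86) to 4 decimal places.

Heun: k1 = f(x_n, y_n); k2 = f(x_n + h, y_n + h·k1); y_{n+1} = y_n + (h/2)·(k1 + k2).
x=0.400000, y=1.600000:
  k1 = f(0.400000, 1.600000) = 0.085418
  k2 = f(0.630000, 1.619646) = 0.281412
  y ← 1.600000 + (0.23/2)·(0.085418 + 0.281412) = 1.642185
x=0.630000, y=1.642185:
  k1 = f(0.630000, 1.642185) = 0.277130
  k2 = f(0.860000, 1.705925) = 0.433717
  y ← 1.642185 + (0.23/2)·(0.277130 + 0.433717) = 1.723933
y(0.86) ≈ 1.7239

1.7239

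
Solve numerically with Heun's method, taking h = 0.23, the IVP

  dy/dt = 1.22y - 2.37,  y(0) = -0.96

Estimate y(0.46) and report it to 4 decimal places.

Heun: k1 = f(t_n, y_n); k2 = f(t_n + h, y_n + h·k1); y_{n+1} = y_n + (h/2)·(k1 + k2).
t=0.000000, y=-0.960000:
  k1 = f(0.000000, -0.960000) = -3.541200
  k2 = f(0.230000, -1.774476) = -4.534861
  y ← -0.960000 + (0.23/2)·(-3.541200 + (-4.534861)) = -1.888747
t=0.230000, y=-1.888747:
  k1 = f(0.230000, -1.888747) = -4.674271
  k2 = f(0.460000, -2.963829) = -5.985872
  y ← -1.888747 + (0.23/2)·(-4.674271 + (-5.985872)) = -3.114663
y(0.46) ≈ -3.1147

-3.1147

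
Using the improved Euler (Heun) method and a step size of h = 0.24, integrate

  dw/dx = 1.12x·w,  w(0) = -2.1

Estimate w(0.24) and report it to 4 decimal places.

Heun: k1 = f(x_n, w_n); k2 = f(x_n + h, w_n + h·k1); w_{n+1} = w_n + (h/2)·(k1 + k2).
x=0.000000, w=-2.100000:
  k1 = f(0.000000, -2.100000) = 0.000000
  k2 = f(0.240000, -2.100000) = -0.564480
  w ← -2.100000 + (0.24/2)·(0.000000 + (-0.564480)) = -2.167738
w(0.24) ≈ -2.1677

-2.1677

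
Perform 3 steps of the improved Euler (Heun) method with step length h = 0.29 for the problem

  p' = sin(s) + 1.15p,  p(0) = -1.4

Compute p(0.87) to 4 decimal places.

-3.2687

Heun: k1 = f(s_n, p_n); k2 = f(s_n + h, p_n + h·k1); p_{n+1} = p_n + (h/2)·(k1 + k2).
s=0.000000, p=-1.400000:
  k1 = f(0.000000, -1.400000) = -1.610000
  k2 = f(0.290000, -1.866900) = -1.860983
  p ← -1.400000 + (0.29/2)·(-1.610000 + (-1.860983)) = -1.903293
s=0.290000, p=-1.903293:
  k1 = f(0.290000, -1.903293) = -1.902834
  k2 = f(0.580000, -2.455114) = -2.275358
  p ← -1.903293 + (0.29/2)·(-1.902834 + (-2.275358)) = -2.509130
s=0.580000, p=-2.509130:
  k1 = f(0.580000, -2.509130) = -2.337476
  k2 = f(0.870000, -3.186998) = -2.900719
  p ← -2.509130 + (0.29/2)·(-2.337476 + (-2.900719)) = -3.268669
p(0.87) ≈ -3.2687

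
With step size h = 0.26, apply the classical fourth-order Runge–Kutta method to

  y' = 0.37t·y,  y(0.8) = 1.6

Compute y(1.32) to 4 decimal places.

RK4: k1 = f(t_n, y_n); k2 = f(t_n + h/2, y_n + (h/2)·k1); k3 = f(t_n + h/2, y_n + (h/2)·k2); k4 = f(t_n + h, y_n + h·k3); y_{n+1} = y_n + (h/6)·(k1 + 2k2 + 2k3 + k4).
t=0.800000, y=1.600000:
  k1 = f(0.800000, 1.600000) = 0.473600
  k2 = f(0.930000, 1.661568) = 0.571746
  k3 = f(0.930000, 1.674327) = 0.576136
  k4 = f(1.060000, 1.749795) = 0.686270
  y ← 1.600000 + (0.26/6)·(k1 + 2k2 + 2k3 + k4) = 1.749744
t=1.060000, y=1.749744:
  k1 = f(1.060000, 1.749744) = 0.686250
  k2 = f(1.190000, 1.838957) = 0.809693
  k3 = f(1.190000, 1.855004) = 0.816758
  k4 = f(1.320000, 1.962101) = 0.958290
  y ← 1.749744 + (0.26/6)·(k1 + 2k2 + 2k3 + k4) = 1.961967
y(1.32) ≈ 1.9620

1.9620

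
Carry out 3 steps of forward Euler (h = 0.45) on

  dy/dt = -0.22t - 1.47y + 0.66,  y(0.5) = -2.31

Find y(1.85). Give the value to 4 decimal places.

Euler: y_{n+1} = y_n + h·f(t_n, y_n).
t=0.500000, y=-2.310000: f=3.945700 → y ← -2.310000 + 0.45·3.945700 = -0.534435
t=0.950000, y=-0.534435: f=1.236619 → y ← -0.534435 + 0.45·1.236619 = 0.022044
t=1.400000, y=0.022044: f=0.319596 → y ← 0.022044 + 0.45·0.319596 = 0.165862
y(1.85) ≈ 0.1659

0.1659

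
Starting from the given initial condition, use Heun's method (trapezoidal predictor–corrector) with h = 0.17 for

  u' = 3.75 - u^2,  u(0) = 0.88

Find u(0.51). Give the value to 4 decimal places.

1.7173

Heun: k1 = f(s_n, u_n); k2 = f(s_n + h, u_n + h·k1); u_{n+1} = u_n + (h/2)·(k1 + k2).
s=0.000000, u=0.880000:
  k1 = f(0.000000, 0.880000) = 2.975600
  k2 = f(0.170000, 1.385852) = 1.829414
  u ← 0.880000 + (0.17/2)·(2.975600 + 1.829414) = 1.288426
s=0.170000, u=1.288426:
  k1 = f(0.170000, 1.288426) = 2.089958
  k2 = f(0.340000, 1.643719) = 1.048188
  u ← 1.288426 + (0.17/2)·(2.089958 + 1.048188) = 1.555169
s=0.340000, u=1.555169:
  k1 = f(0.340000, 1.555169) = 1.331451
  k2 = f(0.510000, 1.781515) = 0.576204
  u ← 1.555169 + (0.17/2)·(1.331451 + 0.576204) = 1.717319
u(0.51) ≈ 1.7173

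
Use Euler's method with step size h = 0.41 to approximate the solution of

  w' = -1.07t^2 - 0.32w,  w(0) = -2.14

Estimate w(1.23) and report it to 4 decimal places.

-1.7624

Euler: w_{n+1} = w_n + h·f(t_n, w_n).
t=0.000000, w=-2.140000: f=0.684800 → w ← -2.140000 + 0.41·0.684800 = -1.859232
t=0.410000, w=-1.859232: f=0.415087 → w ← -1.859232 + 0.41·0.415087 = -1.689046
t=0.820000, w=-1.689046: f=-0.178973 → w ← -1.689046 + 0.41·(-0.178973) = -1.762425
w(1.23) ≈ -1.7624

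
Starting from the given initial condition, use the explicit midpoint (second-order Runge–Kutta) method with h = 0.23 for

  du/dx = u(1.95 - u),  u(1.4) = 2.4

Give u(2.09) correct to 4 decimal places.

Midpoint: k1 = f(x_n, u_n); k2 = f(x_n + h/2, u_n + (h/2)·k1); u_{n+1} = u_n + h·k2.
x=1.400000, u=2.400000:
  k1 = f(1.400000, 2.400000) = -1.080000
  k2 = f(1.515000, 2.275800) = -0.741456
  u ← 2.400000 + 0.23·(-0.741456) = 2.229465
x=1.630000, u=2.229465:
  k1 = f(1.630000, 2.229465) = -0.623058
  k2 = f(1.745000, 2.157814) = -0.448423
  u ← 2.229465 + 0.23·(-0.448423) = 2.126328
x=1.860000, u=2.126328:
  k1 = f(1.860000, 2.126328) = -0.374931
  k2 = f(1.975000, 2.083211) = -0.277506
  u ← 2.126328 + 0.23·(-0.277506) = 2.062501
u(2.09) ≈ 2.0625

2.0625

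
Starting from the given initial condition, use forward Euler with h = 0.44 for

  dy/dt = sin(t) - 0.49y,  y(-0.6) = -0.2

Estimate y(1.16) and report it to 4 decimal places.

Euler: y_{n+1} = y_n + h·f(t_n, y_n).
t=-0.600000, y=-0.200000: f=-0.466642 → y ← -0.200000 + 0.44·(-0.466642) = -0.405323
t=-0.160000, y=-0.405323: f=0.039290 → y ← -0.405323 + 0.44·0.039290 = -0.388035
t=0.280000, y=-0.388035: f=0.466493 → y ← -0.388035 + 0.44·0.466493 = -0.182778
t=0.720000, y=-0.182778: f=0.748946 → y ← -0.182778 + 0.44·0.748946 = 0.146758
y(1.16) ≈ 0.1468

0.1468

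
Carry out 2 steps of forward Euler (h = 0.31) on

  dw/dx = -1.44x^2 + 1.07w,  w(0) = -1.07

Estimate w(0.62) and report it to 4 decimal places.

Euler: w_{n+1} = w_n + h·f(x_n, w_n).
x=0.000000, w=-1.070000: f=-1.144900 → w ← -1.070000 + 0.31·(-1.144900) = -1.424919
x=0.310000, w=-1.424919: f=-1.663047 → w ← -1.424919 + 0.31·(-1.663047) = -1.940464
w(0.62) ≈ -1.9405

-1.9405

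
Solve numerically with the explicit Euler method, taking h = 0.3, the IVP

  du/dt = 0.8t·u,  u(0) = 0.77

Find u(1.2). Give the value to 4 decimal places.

Euler: u_{n+1} = u_n + h·f(t_n, u_n).
t=0.000000, u=0.770000: f=0.000000 → u ← 0.770000 + 0.3·0.000000 = 0.770000
t=0.300000, u=0.770000: f=0.184800 → u ← 0.770000 + 0.3·0.184800 = 0.825440
t=0.600000, u=0.825440: f=0.396211 → u ← 0.825440 + 0.3·0.396211 = 0.944303
t=0.900000, u=0.944303: f=0.679898 → u ← 0.944303 + 0.3·0.679898 = 1.148273
u(1.2) ≈ 1.1483

1.1483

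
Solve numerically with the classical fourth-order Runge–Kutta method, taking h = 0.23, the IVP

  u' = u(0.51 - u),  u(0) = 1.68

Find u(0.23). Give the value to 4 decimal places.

1.3399

RK4: k1 = f(s_n, u_n); k2 = f(s_n + h/2, u_n + (h/2)·k1); k3 = f(s_n + h/2, u_n + (h/2)·k2); k4 = f(s_n + h, u_n + h·k3); u_{n+1} = u_n + (h/6)·(k1 + 2k2 + 2k3 + k4).
s=0.000000, u=1.680000:
  k1 = f(0.000000, 1.680000) = -1.965600
  k2 = f(0.115000, 1.453956) = -1.372470
  k3 = f(0.115000, 1.522166) = -1.540684
  k4 = f(0.230000, 1.325643) = -1.081251
  u ← 1.680000 + (0.23/6)·(k1 + 2k2 + 2k3 + k4) = 1.339862
u(0.23) ≈ 1.3399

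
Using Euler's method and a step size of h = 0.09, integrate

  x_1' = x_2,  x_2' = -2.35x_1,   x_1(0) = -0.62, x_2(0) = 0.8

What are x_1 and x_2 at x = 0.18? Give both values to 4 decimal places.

-0.4642, 1.0470

Euler on (x_1,x_2): x_1_{n+1} = x_1_n + h·x_1', x_2_{n+1} = x_2_n + h·x_2'.
0.000000: (-0.620000, 0.800000); f=(0.800000, 1.457000) → (-0.548000, 0.931130)
0.090000: (-0.548000, 0.931130); f=(0.931130, 1.287800) → (-0.464198, 1.047032)
(x_1(0.18), x_2(0.18)) ≈ (-0.4642, 1.0470)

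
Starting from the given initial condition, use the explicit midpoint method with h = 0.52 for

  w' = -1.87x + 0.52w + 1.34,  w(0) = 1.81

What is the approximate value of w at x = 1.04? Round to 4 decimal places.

3.7593

Midpoint: k1 = f(x_n, w_n); k2 = f(x_n + h/2, w_n + (h/2)·k1); w_{n+1} = w_n + h·k2.
x=0.000000, w=1.810000:
  k1 = f(0.000000, 1.810000) = 2.281200
  k2 = f(0.260000, 2.403112) = 2.103418
  w ← 1.810000 + 0.52·2.103418 = 2.903777
x=0.520000, w=2.903777:
  k1 = f(0.520000, 2.903777) = 1.877564
  k2 = f(0.780000, 3.391944) = 1.645211
  w ← 2.903777 + 0.52·1.645211 = 3.759287
w(1.04) ≈ 3.7593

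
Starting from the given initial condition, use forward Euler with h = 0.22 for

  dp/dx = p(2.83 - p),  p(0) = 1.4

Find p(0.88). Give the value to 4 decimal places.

2.6977

Euler: p_{n+1} = p_n + h·f(x_n, p_n).
x=0.000000, p=1.400000: f=2.002000 → p ← 1.400000 + 0.22·2.002000 = 1.840440
x=0.220000, p=1.840440: f=1.821226 → p ← 1.840440 + 0.22·1.821226 = 2.241110
x=0.440000, p=2.241110: f=1.319768 → p ← 2.241110 + 0.22·1.319768 = 2.531459
x=0.660000, p=2.531459: f=0.755745 → p ← 2.531459 + 0.22·0.755745 = 2.697723
p(0.88) ≈ 2.6977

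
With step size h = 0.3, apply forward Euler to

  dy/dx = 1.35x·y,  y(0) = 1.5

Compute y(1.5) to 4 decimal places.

Euler: y_{n+1} = y_n + h·f(x_n, y_n).
x=0.000000, y=1.500000: f=0.000000 → y ← 1.500000 + 0.3·0.000000 = 1.500000
x=0.300000, y=1.500000: f=0.607500 → y ← 1.500000 + 0.3·0.607500 = 1.682250
x=0.600000, y=1.682250: f=1.362623 → y ← 1.682250 + 0.3·1.362623 = 2.091037
x=0.900000, y=2.091037: f=2.540610 → y ← 2.091037 + 0.3·2.540610 = 2.853220
x=1.200000, y=2.853220: f=4.622216 → y ← 2.853220 + 0.3·4.622216 = 4.239884
y(1.5) ≈ 4.2399

4.2399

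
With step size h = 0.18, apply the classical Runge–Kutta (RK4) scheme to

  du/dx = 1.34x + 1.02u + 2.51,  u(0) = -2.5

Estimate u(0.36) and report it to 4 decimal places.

-2.4189

RK4: k1 = f(x_n, u_n); k2 = f(x_n + h/2, u_n + (h/2)·k1); k3 = f(x_n + h/2, u_n + (h/2)·k2); k4 = f(x_n + h, u_n + h·k3); u_{n+1} = u_n + (h/6)·(k1 + 2k2 + 2k3 + k4).
x=0.000000, u=-2.500000:
  k1 = f(0.000000, -2.500000) = -0.040000
  k2 = f(0.090000, -2.503600) = 0.076928
  k3 = f(0.090000, -2.493076) = 0.087662
  k4 = f(0.180000, -2.484221) = 0.217295
  u ← -2.500000 + (0.18/6)·(k1 + 2k2 + 2k3 + k4) = -2.484806
x=0.180000, u=-2.484806:
  k1 = f(0.180000, -2.484806) = 0.216698
  k2 = f(0.270000, -2.465303) = 0.357191
  k3 = f(0.270000, -2.452659) = 0.370088
  k4 = f(0.360000, -2.418190) = 0.525846
  u ← -2.484806 + (0.18/6)·(k1 + 2k2 + 2k3 + k4) = -2.418893
u(0.36) ≈ -2.4189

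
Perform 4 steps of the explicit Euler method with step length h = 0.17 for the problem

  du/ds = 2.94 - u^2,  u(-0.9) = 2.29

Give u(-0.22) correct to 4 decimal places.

1.7265

Euler: u_{n+1} = u_n + h·f(s_n, u_n).
s=-0.900000, u=2.290000: f=-2.304100 → u ← 2.290000 + 0.17·(-2.304100) = 1.898303
s=-0.730000, u=1.898303: f=-0.663554 → u ← 1.898303 + 0.17·(-0.663554) = 1.785499
s=-0.560000, u=1.785499: f=-0.248006 → u ← 1.785499 + 0.17·(-0.248006) = 1.743338
s=-0.390000, u=1.743338: f=-0.099227 → u ← 1.743338 + 0.17·(-0.099227) = 1.726469
u(-0.22) ≈ 1.7265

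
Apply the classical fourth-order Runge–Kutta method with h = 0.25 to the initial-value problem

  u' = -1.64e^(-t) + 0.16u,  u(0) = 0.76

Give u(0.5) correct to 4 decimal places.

0.1493

RK4: k1 = f(t_n, u_n); k2 = f(t_n + h/2, u_n + (h/2)·k1); k3 = f(t_n + h/2, u_n + (h/2)·k2); k4 = f(t_n + h, u_n + h·k3); u_{n+1} = u_n + (h/6)·(k1 + 2k2 + 2k3 + k4).
t=0.000000, u=0.760000:
  k1 = f(0.000000, 0.760000) = -1.518400
  k2 = f(0.125000, 0.570200) = -1.356063
  k3 = f(0.125000, 0.590492) = -1.352816
  k4 = f(0.250000, 0.421796) = -1.209746
  u ← 0.760000 + (0.25/6)·(k1 + 2k2 + 2k3 + k4) = 0.420587
t=0.250000, u=0.420587:
  k1 = f(0.250000, 0.420587) = -1.209939
  k2 = f(0.375000, 0.269345) = -1.084059
  k3 = f(0.375000, 0.285080) = -1.081542
  k4 = f(0.500000, 0.150202) = -0.970678
  u ← 0.420587 + (0.25/6)·(k1 + 2k2 + 2k3 + k4) = 0.149262
u(0.5) ≈ 0.1493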